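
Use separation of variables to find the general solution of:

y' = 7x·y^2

Separating variables and integrating:
-1/y = 7x^2/2 + C

General solution: y^-1 = (-7/2)x^2 + C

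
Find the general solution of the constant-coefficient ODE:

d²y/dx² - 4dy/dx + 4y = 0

Characteristic equation: r² - 4r + 4 = 0
Factored: (r - 2)² = 0
Repeated root: r = 2
General solution: y = (C₁ + C₂x)e^(2x)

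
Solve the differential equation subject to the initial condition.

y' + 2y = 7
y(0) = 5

General solution: y = 7/2 + Ce^(-2x)
Applying y(0) = 5: C = 5 - 7/2 = 3/2
Particular solution: y = 7/2 + (3/2)e^(-2x)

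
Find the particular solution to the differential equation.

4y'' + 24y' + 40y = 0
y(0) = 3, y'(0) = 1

General solution: y = e^(-3x)(C₁cos(x) + C₂sin(x))
Complex roots r = -3 ± i
Applying ICs: C₁ = 3, C₂ = 10
Particular solution: y = e^(-3x)(3cos(x) + 10sin(x))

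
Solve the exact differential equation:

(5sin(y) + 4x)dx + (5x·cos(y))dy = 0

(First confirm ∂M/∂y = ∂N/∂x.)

Verify exactness: ∂M/∂y = ∂N/∂x ✓
Find F(x,y) such that ∂F/∂x = M, ∂F/∂y = N
Solution: 5x·sin(y) + 2x² = C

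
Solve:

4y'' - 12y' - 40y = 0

Characteristic equation: 4r² - 12r - 40 = 0
Divide by 4: r² - 3r - 10 = 0
Roots: r = 5, -2 (distinct real)
General solution: y = C₁e^(5x) + C₂e^(-2x)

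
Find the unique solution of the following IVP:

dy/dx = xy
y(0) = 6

General solution: y = Ce^(x²/2)
Applying IC y(0) = 6:
Particular solution: y = 6e^(x²/2)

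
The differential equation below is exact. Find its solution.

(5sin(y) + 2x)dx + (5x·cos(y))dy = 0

Verify exactness: ∂M/∂y = ∂N/∂x ✓
Find F(x,y) such that ∂F/∂x = M, ∂F/∂y = N
Solution: 5x·sin(y) + x² = C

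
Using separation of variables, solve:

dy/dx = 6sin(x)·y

Separating variables and integrating:
ln|y| = -6cos(x) + C

General solution: y = Ce^(-6cos(x))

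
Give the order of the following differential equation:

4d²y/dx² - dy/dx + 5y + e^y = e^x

The order is 2 (highest derivative is of order 2).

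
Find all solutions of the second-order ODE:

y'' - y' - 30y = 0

Characteristic equation: r² - r - 30 = 0
Roots: r = 6, -5 (distinct real)
General solution: y = C₁e^(6x) + C₂e^(-5x)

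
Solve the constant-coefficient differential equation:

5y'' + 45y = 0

Characteristic equation: 5r² + 45 = 0
Divide by 5: r² + 9 = 0
Roots: r = ±3i (complex conjugates)
General solution: y = C₁cos(3x) + C₂sin(3x)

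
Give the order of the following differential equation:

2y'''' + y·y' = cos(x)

The order is 4 (highest derivative is of order 4).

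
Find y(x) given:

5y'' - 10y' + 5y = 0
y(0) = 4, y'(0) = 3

General solution: y = (C₁ + C₂x)e^x
Repeated root r = 1
Applying ICs: C₁ = 4, C₂ = -1
Particular solution: y = (4 - x)e^x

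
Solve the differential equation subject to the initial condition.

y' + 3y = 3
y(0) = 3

General solution: y = 1 + Ce^(-3x)
Applying y(0) = 3: C = 3 - 1 = 2
Particular solution: y = 1 + 2e^(-3x)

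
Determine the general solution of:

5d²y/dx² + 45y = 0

Characteristic equation: 5r² + 45 = 0
Divide by 5: r² + 9 = 0
Roots: r = ±3i (complex conjugates)
General solution: y = C₁cos(3x) + C₂sin(3x)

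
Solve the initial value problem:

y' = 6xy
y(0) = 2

General solution: y = Ce^(3x²)
Applying IC y(0) = 2:
Particular solution: y = 2e^(3x²)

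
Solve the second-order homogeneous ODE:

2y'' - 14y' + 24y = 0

Characteristic equation: 2r² - 14r + 24 = 0
Divide by 2: r² - 7r + 12 = 0
Roots: r = 3, 4 (distinct real)
General solution: y = C₁e^(3x) + C₂e^(4x)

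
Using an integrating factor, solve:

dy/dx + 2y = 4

Using integrating factor method:

General solution: y = 2 + Ce^(-2x)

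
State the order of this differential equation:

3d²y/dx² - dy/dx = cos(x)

The order is 2 (highest derivative is of order 2).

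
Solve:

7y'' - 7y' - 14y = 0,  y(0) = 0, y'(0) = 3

General solution: y = C₁e^(2x) + C₂e^(-x)
Applying ICs: C₁ = 1, C₂ = -1
Particular solution: y = e^(2x) - e^(-x)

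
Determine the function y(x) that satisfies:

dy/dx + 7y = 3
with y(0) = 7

General solution: y = 3/7 + Ce^(-7x)
Applying y(0) = 7: C = 7 - 3/7 = 46/7
Particular solution: y = 3/7 + (46/7)e^(-7x)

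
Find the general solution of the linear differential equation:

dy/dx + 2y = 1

Using integrating factor method:

General solution: y = 1/2 + Ce^(-2x)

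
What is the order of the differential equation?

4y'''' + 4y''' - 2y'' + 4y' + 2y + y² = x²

The order is 4 (highest derivative is of order 4).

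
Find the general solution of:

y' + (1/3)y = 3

Using integrating factor method:

General solution: y = 9 + Ce^(-x/3)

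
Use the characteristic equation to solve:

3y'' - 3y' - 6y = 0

Characteristic equation: 3r² - 3r - 6 = 0
Divide by 3: r² - r - 2 = 0
Roots: r = 2, -1 (distinct real)
General solution: y = C₁e^(2x) + C₂e^(-x)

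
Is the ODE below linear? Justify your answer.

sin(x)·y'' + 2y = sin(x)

Yes. Linear (y and its derivatives appear to the first power only, no products of y terms)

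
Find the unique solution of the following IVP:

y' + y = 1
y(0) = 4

General solution: y = 1 + Ce^(-x)
Applying y(0) = 4: C = 4 - 1 = 3
Particular solution: y = 1 + 3e^(-x)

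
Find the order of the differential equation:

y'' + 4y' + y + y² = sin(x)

The order is 2 (highest derivative is of order 2).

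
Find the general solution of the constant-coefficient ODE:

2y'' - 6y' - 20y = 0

Characteristic equation: 2r² - 6r - 20 = 0
Divide by 2: r² - 3r - 10 = 0
Roots: r = 5, -2 (distinct real)
General solution: y = C₁e^(5x) + C₂e^(-2x)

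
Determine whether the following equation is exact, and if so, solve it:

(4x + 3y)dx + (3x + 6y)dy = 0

Verify exactness: ∂M/∂y = ∂N/∂x ✓
Find F(x,y) such that ∂F/∂x = M, ∂F/∂y = N
Solution: 2x² + 3xy + 3y² = C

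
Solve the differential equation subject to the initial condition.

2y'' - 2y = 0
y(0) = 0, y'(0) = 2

General solution: y = C₁e^x + C₂e^(-x)
Applying ICs: C₁ = 1, C₂ = -1
Particular solution: y = e^x - e^(-x)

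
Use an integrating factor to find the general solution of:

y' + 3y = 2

Using integrating factor method:

General solution: y = 2/3 + Ce^(-3x)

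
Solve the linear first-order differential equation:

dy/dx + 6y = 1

Using integrating factor method:

General solution: y = 1/6 + Ce^(-6x)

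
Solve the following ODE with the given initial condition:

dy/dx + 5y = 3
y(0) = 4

General solution: y = 3/5 + Ce^(-5x)
Applying y(0) = 4: C = 4 - 3/5 = 17/5
Particular solution: y = 3/5 + (17/5)e^(-5x)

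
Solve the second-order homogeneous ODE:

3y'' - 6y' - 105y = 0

Characteristic equation: 3r² - 6r - 105 = 0
Divide by 3: r² - 2r - 35 = 0
Roots: r = 7, -5 (distinct real)
General solution: y = C₁e^(7x) + C₂e^(-5x)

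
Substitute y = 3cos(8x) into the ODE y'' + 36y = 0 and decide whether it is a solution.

Verification:
y'' = -192cos(8x)
y'' + 36y ≠ 0 (frequency mismatch: got 64 instead of 36)

No, it is not a solution.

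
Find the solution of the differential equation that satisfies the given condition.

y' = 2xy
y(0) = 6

General solution: y = Ce^(x²)
Applying IC y(0) = 6:
Particular solution: y = 6e^(x²)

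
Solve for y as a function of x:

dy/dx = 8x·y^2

Separating variables and integrating:
-1/y = 4x^2 + C

General solution: y^-1 = -4x^2 + C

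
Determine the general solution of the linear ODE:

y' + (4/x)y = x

Using integrating factor method:

General solution: y = (1/6)x^2 + Cx^(-4)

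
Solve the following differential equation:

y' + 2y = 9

Using integrating factor method:

General solution: y = 9/2 + Ce^(-2x)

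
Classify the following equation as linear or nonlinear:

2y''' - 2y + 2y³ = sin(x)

Nonlinear (y³ term)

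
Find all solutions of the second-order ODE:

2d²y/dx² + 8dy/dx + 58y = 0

Characteristic equation: 2r² + 8r + 58 = 0
Divide by 2: r² + 4r + 29 = 0
Roots: r = -2 ± 5i (complex conjugates)
General solution: y = e^(-2x)(C₁cos(5x) + C₂sin(5x))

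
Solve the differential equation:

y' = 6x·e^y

Separating variables and integrating:
-e^(-y) = 3x² + C

General solution: y = -ln(C - 3x²)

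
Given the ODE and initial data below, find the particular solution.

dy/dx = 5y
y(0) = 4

General solution: y = Ce^(5x)
Applying IC y(0) = 4:
Particular solution: y = 4e^(5x)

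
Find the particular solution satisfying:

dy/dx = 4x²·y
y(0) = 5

General solution: y = Ce^(4x³/3)
Applying IC y(0) = 5:
Particular solution: y = 5e^(4x³/3)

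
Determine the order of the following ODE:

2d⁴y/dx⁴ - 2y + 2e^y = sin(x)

The order is 4 (highest derivative is of order 4).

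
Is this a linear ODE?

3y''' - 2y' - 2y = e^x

Yes. Linear (y and its derivatives appear to the first power only, no products of y terms)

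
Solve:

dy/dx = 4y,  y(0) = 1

General solution: y = Ce^(4x)
Applying IC y(0) = 1:
Particular solution: y = e^(4x)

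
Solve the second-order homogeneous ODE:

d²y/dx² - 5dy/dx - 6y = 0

Characteristic equation: r² - 5r - 6 = 0
Roots: r = 6, -1 (distinct real)
General solution: y = C₁e^(6x) + C₂e^(-x)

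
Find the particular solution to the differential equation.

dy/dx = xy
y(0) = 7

General solution: y = Ce^(x²/2)
Applying IC y(0) = 7:
Particular solution: y = 7e^(x²/2)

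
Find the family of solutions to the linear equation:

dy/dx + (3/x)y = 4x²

Using integrating factor method:

General solution: y = (2/3)x^3 + Cx^(-3)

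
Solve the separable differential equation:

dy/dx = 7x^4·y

Separating variables and integrating:
ln|y| = 7x^5/5 + C

General solution: y = Ce^(7x^5/5)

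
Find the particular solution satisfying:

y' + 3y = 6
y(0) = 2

General solution: y = 2 + Ce^(-3x)
Applying y(0) = 2: C = 2 - 2 = 0
Particular solution: y = 2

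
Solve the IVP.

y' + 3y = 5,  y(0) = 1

General solution: y = 5/3 + Ce^(-3x)
Applying y(0) = 1: C = 1 - 5/3 = -2/3
Particular solution: y = 5/3 - (2/3)e^(-3x)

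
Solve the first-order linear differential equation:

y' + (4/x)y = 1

Using integrating factor method:

General solution: y = (1/5)x + Cx^(-4)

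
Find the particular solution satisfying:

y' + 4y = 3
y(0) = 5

General solution: y = 3/4 + Ce^(-4x)
Applying y(0) = 5: C = 5 - 3/4 = 17/4
Particular solution: y = 3/4 + (17/4)e^(-4x)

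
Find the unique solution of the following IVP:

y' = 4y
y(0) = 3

General solution: y = Ce^(4x)
Applying IC y(0) = 3:
Particular solution: y = 3e^(4x)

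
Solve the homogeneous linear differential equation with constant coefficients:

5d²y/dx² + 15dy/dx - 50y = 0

Characteristic equation: 5r² + 15r - 50 = 0
Divide by 5: r² + 3r - 10 = 0
Roots: r = 2, -5 (distinct real)
General solution: y = C₁e^(2x) + C₂e^(-5x)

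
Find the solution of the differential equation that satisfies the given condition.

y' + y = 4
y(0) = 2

General solution: y = 4 + Ce^(-x)
Applying y(0) = 2: C = 2 - 4 = -2
Particular solution: y = 4 - 2e^(-x)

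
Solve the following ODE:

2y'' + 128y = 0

Characteristic equation: 2r² + 128 = 0
Divide by 2: r² + 64 = 0
Roots: r = ±8i (complex conjugates)
General solution: y = C₁cos(8x) + C₂sin(8x)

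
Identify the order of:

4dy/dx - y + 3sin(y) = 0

The order is 1 (highest derivative is of order 1).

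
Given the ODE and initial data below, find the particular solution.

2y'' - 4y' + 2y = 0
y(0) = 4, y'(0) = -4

General solution: y = (C₁ + C₂x)e^x
Repeated root r = 1
Applying ICs: C₁ = 4, C₂ = -8
Particular solution: y = (4 - 8x)e^x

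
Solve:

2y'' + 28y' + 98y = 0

Characteristic equation: 2r² + 28r + 98 = 0
Divide by 2: r² + 14r + 49 = 0
Factored: (r + 7)² = 0
Repeated root: r = -7
General solution: y = (C₁ + C₂x)e^(-7x)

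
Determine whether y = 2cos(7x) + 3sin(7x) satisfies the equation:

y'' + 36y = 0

Verification:
y'' = -98cos(7x) - 147sin(7x)
y'' + 36y ≠ 0 (frequency mismatch: got 49 instead of 36)

No, it is not a solution.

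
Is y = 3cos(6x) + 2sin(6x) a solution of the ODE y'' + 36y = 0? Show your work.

Verification:
y'' = -108cos(6x) - 72sin(6x)
y'' + 36y = 0 ✓

Yes, it is a solution.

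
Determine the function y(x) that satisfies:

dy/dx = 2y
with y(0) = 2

General solution: y = Ce^(2x)
Applying IC y(0) = 2:
Particular solution: y = 2e^(2x)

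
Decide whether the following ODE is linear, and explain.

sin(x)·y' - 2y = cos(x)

Linear (y and its derivatives appear to the first power only, no products of y terms)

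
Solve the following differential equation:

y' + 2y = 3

Using integrating factor method:

General solution: y = 3/2 + Ce^(-2x)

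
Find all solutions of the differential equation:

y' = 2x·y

Separating variables and integrating:
ln|y| = x^2 + C

General solution: y = Ce^(x^2)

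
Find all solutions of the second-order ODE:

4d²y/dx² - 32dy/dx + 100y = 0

Characteristic equation: 4r² - 32r + 100 = 0
Divide by 4: r² - 8r + 25 = 0
Roots: r = 4 ± 3i (complex conjugates)
General solution: y = e^(4x)(C₁cos(3x) + C₂sin(3x))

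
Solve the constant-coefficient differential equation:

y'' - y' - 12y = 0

Characteristic equation: r² - r - 12 = 0
Roots: r = 4, -3 (distinct real)
General solution: y = C₁e^(4x) + C₂e^(-3x)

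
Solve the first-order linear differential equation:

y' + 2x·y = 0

Using integrating factor method:

General solution: y = Ce^(-x^2)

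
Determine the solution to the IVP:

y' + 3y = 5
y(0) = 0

General solution: y = 5/3 + Ce^(-3x)
Applying y(0) = 0: C = 0 - 5/3 = -5/3
Particular solution: y = 5/3 - (5/3)e^(-3x)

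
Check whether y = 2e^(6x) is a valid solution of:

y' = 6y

Verification:
y = 2e^(6x)
y' = 12e^(6x)
6y = 12e^(6x)
y' = 6y ✓

Yes, it is a solution.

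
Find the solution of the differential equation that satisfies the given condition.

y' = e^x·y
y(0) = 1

General solution: y = Ce^(e^x)
Applying IC y(0) = 1:
Particular solution: y = e^(e^x - 1)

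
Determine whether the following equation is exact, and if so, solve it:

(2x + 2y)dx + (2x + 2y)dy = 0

Verify exactness: ∂M/∂y = ∂N/∂x ✓
Find F(x,y) such that ∂F/∂x = M, ∂F/∂y = N
Solution: x² + 2xy + y² = C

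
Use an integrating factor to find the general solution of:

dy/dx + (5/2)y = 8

Using integrating factor method:

General solution: y = 16/5 + Ce^(-5x/2)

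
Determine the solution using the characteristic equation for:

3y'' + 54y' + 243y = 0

Characteristic equation: 3r² + 54r + 243 = 0
Divide by 3: r² + 18r + 81 = 0
Factored: (r + 9)² = 0
Repeated root: r = -9
General solution: y = (C₁ + C₂x)e^(-9x)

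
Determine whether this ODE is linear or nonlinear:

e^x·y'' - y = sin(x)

Linear (y and its derivatives appear to the first power only, no products of y terms)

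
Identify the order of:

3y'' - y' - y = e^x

The order is 2 (highest derivative is of order 2).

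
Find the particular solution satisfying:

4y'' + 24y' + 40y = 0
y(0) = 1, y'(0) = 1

General solution: y = e^(-3x)(C₁cos(x) + C₂sin(x))
Complex roots r = -3 ± i
Applying ICs: C₁ = 1, C₂ = 4
Particular solution: y = e^(-3x)(cos(x) + 4sin(x))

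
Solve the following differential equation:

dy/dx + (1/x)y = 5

Using integrating factor method:

General solution: y = (5/2)x + C/x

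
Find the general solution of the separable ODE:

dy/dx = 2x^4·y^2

Separating variables and integrating:
-1/y = 2x^5/5 + C

General solution: y^-1 = (-2/5)x^5 + C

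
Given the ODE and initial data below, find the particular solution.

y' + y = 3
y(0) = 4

General solution: y = 3 + Ce^(-x)
Applying y(0) = 4: C = 4 - 3 = 1
Particular solution: y = 3 + e^(-x)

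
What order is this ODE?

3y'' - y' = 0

The order is 2 (highest derivative is of order 2).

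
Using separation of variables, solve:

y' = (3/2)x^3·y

Separating variables and integrating:
ln|y| = 3x^4/8 + C

General solution: y = Ce^(3x^4/8)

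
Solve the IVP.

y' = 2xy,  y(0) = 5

General solution: y = Ce^(x²)
Applying IC y(0) = 5:
Particular solution: y = 5e^(x²)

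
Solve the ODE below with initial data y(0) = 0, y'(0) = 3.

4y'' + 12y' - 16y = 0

General solution: y = C₁e^x + C₂e^(-4x)
Applying ICs: C₁ = 3/5, C₂ = -3/5
Particular solution: y = (3/5)e^x - (3/5)e^(-4x)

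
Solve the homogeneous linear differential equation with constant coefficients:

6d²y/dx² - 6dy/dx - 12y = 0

Characteristic equation: 6r² - 6r - 12 = 0
Divide by 6: r² - r - 2 = 0
Roots: r = 2, -1 (distinct real)
General solution: y = C₁e^(2x) + C₂e^(-x)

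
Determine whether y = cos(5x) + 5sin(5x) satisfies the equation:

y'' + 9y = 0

Verification:
y'' = -25cos(5x) - 125sin(5x)
y'' + 9y ≠ 0 (frequency mismatch: got 25 instead of 9)

No, it is not a solution.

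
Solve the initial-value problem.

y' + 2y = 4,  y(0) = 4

General solution: y = 2 + Ce^(-2x)
Applying y(0) = 4: C = 4 - 2 = 2
Particular solution: y = 2 + 2e^(-2x)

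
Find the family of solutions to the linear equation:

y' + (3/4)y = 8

Using integrating factor method:

General solution: y = 32/3 + Ce^(-3x/4)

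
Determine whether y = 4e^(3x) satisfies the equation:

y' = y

Verification:
y = 4e^(3x)
y' = 12e^(3x)
But y = 4e^(3x)
y' ≠ y — the derivative does not match

No, it is not a solution.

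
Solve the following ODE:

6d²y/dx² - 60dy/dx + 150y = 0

Characteristic equation: 6r² - 60r + 150 = 0
Divide by 6: r² - 10r + 25 = 0
Factored: (r - 5)² = 0
Repeated root: r = 5
General solution: y = (C₁ + C₂x)e^(5x)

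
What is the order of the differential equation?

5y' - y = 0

The order is 1 (highest derivative is of order 1).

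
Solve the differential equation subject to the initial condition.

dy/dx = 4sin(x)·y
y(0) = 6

General solution: y = Ce^(-4cos(x))
Applying IC y(0) = 6:
Particular solution: y = 6e^(4(1-cos(x)))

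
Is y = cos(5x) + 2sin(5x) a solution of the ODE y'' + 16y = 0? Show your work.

Verification:
y'' = -25cos(5x) - 50sin(5x)
y'' + 16y ≠ 0 (frequency mismatch: got 25 instead of 16)

No, it is not a solution.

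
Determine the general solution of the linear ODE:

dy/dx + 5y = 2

Using integrating factor method:

General solution: y = 2/5 + Ce^(-5x)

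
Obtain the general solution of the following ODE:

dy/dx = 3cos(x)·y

Separating variables and integrating:
ln|y| = 3sin(x) + C

General solution: y = Ce^(3sin(x))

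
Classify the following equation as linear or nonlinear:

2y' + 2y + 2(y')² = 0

Nonlinear ((y')² term)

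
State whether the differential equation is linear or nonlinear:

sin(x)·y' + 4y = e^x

Linear (y and its derivatives appear to the first power only, no products of y terms)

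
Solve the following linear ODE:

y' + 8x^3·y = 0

Using integrating factor method:

General solution: y = Ce^(-2x^4)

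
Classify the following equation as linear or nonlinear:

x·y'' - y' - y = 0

Linear (y and its derivatives appear to the first power only, no products of y terms)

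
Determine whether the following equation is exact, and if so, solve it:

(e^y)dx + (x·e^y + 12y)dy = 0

Verify exactness: ∂M/∂y = ∂N/∂x ✓
Find F(x,y) such that ∂F/∂x = M, ∂F/∂y = N
Solution: x·e^y + 6y² = C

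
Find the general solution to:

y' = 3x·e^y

Separating variables and integrating:
-e^(-y) = 3x²/2 + C

General solution: y = -ln(C - 3x²/2)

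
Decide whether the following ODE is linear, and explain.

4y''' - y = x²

Linear (y and its derivatives appear to the first power only, no products of y terms)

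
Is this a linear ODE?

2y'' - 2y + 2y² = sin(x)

No. Nonlinear (y² term)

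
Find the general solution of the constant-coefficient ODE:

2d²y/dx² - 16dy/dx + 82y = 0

Characteristic equation: 2r² - 16r + 82 = 0
Divide by 2: r² - 8r + 41 = 0
Roots: r = 4 ± 5i (complex conjugates)
General solution: y = e^(4x)(C₁cos(5x) + C₂sin(5x))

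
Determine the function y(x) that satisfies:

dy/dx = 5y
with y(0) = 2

General solution: y = Ce^(5x)
Applying IC y(0) = 2:
Particular solution: y = 2e^(5x)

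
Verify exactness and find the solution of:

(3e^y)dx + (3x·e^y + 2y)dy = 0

Verify exactness: ∂M/∂y = ∂N/∂x ✓
Find F(x,y) such that ∂F/∂x = M, ∂F/∂y = N
Solution: 3x·e^y + y² = C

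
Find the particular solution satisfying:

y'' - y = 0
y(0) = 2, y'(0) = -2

General solution: y = C₁e^x + C₂e^(-x)
Applying ICs: C₁ = 0, C₂ = 2
Particular solution: y = 2e^(-x)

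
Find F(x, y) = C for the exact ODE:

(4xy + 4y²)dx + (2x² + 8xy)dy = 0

Verify exactness: ∂M/∂y = ∂N/∂x ✓
Find F(x,y) such that ∂F/∂x = M, ∂F/∂y = N
Solution: 2x²y + 4xy² = C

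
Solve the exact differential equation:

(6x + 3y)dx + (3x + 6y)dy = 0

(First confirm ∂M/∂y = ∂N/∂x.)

Verify exactness: ∂M/∂y = ∂N/∂x ✓
Find F(x,y) such that ∂F/∂x = M, ∂F/∂y = N
Solution: 3x² + 3xy + 3y² = C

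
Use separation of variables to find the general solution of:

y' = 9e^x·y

Separating variables and integrating:
ln|y| = 9e^x + C

General solution: y = Ce^(9e^x)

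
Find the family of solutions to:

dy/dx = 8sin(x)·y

Separating variables and integrating:
ln|y| = -8cos(x) + C

General solution: y = Ce^(-8cos(x))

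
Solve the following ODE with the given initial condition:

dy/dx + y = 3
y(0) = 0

General solution: y = 3 + Ce^(-x)
Applying y(0) = 0: C = 0 - 3 = -3
Particular solution: y = 3 - 3e^(-x)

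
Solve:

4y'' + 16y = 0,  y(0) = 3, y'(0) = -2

General solution: y = C₁cos(2x) + C₂sin(2x)
Complex roots r = ±2i
Applying ICs: C₁ = 3, C₂ = -1
Particular solution: y = 3cos(2x) - sin(2x)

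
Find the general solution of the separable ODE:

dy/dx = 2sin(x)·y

Separating variables and integrating:
ln|y| = -2cos(x) + C

General solution: y = Ce^(-2cos(x))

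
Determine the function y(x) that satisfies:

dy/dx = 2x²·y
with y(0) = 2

General solution: y = Ce^(2x³/3)
Applying IC y(0) = 2:
Particular solution: y = 2e^(2x³/3)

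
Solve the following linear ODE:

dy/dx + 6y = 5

Using integrating factor method:

General solution: y = 5/6 + Ce^(-6x)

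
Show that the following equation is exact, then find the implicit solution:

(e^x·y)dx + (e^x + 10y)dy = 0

Verify exactness: ∂M/∂y = ∂N/∂x ✓
Find F(x,y) such that ∂F/∂x = M, ∂F/∂y = N
Solution: e^x·y + 5y² = C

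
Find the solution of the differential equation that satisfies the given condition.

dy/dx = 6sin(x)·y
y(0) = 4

General solution: y = Ce^(-6cos(x))
Applying IC y(0) = 4:
Particular solution: y = 4e^(6(1-cos(x)))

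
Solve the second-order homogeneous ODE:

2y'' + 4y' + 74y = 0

Characteristic equation: 2r² + 4r + 74 = 0
Divide by 2: r² + 2r + 37 = 0
Roots: r = -1 ± 6i (complex conjugates)
General solution: y = e^(-x)(C₁cos(6x) + C₂sin(6x))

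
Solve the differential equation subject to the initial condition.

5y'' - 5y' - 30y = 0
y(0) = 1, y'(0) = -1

General solution: y = C₁e^(3x) + C₂e^(-2x)
Applying ICs: C₁ = 1/5, C₂ = 4/5
Particular solution: y = (1/5)e^(3x) + (4/5)e^(-2x)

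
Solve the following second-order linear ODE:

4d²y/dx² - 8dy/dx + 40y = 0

Characteristic equation: 4r² - 8r + 40 = 0
Divide by 4: r² - 2r + 10 = 0
Roots: r = 1 ± 3i (complex conjugates)
General solution: y = e^x(C₁cos(3x) + C₂sin(3x))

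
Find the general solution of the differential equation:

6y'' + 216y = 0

Characteristic equation: 6r² + 216 = 0
Divide by 6: r² + 36 = 0
Roots: r = ±6i (complex conjugates)
General solution: y = C₁cos(6x) + C₂sin(6x)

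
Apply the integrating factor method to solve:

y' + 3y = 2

Using integrating factor method:

General solution: y = 2/3 + Ce^(-3x)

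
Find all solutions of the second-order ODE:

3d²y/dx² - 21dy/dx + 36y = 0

Characteristic equation: 3r² - 21r + 36 = 0
Divide by 3: r² - 7r + 12 = 0
Roots: r = 4, 3 (distinct real)
General solution: y = C₁e^(4x) + C₂e^(3x)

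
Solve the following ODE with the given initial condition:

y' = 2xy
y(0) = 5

General solution: y = Ce^(x²)
Applying IC y(0) = 5:
Particular solution: y = 5e^(x²)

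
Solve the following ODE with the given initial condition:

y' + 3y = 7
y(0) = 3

General solution: y = 7/3 + Ce^(-3x)
Applying y(0) = 3: C = 3 - 7/3 = 2/3
Particular solution: y = 7/3 + (2/3)e^(-3x)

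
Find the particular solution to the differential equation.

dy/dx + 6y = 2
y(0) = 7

General solution: y = 1/3 + Ce^(-6x)
Applying y(0) = 7: C = 7 - 1/3 = 20/3
Particular solution: y = 1/3 + (20/3)e^(-6x)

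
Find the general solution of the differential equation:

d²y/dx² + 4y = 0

Characteristic equation: r² + 4 = 0
Roots: r = ±2i (complex conjugates)
General solution: y = C₁cos(2x) + C₂sin(2x)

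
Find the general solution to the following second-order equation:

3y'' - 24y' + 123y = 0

Characteristic equation: 3r² - 24r + 123 = 0
Divide by 3: r² - 8r + 41 = 0
Roots: r = 4 ± 5i (complex conjugates)
General solution: y = e^(4x)(C₁cos(5x) + C₂sin(5x))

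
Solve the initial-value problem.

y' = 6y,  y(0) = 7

General solution: y = Ce^(6x)
Applying IC y(0) = 7:
Particular solution: y = 7e^(6x)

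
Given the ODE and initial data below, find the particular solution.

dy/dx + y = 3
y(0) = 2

General solution: y = 3 + Ce^(-x)
Applying y(0) = 2: C = 2 - 3 = -1
Particular solution: y = 3 - e^(-x)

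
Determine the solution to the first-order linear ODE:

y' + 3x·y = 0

Using integrating factor method:

General solution: y = Ce^(-3x^2/2)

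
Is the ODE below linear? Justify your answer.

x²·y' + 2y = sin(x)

Yes. Linear (y and its derivatives appear to the first power only, no products of y terms)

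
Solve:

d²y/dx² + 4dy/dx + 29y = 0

Characteristic equation: r² + 4r + 29 = 0
Roots: r = -2 ± 5i (complex conjugates)
General solution: y = e^(-2x)(C₁cos(5x) + C₂sin(5x))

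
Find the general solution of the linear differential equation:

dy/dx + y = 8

Using integrating factor method:

General solution: y = 8 + Ce^(-x)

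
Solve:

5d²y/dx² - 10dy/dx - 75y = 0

Characteristic equation: 5r² - 10r - 75 = 0
Divide by 5: r² - 2r - 15 = 0
Roots: r = 5, -3 (distinct real)
General solution: y = C₁e^(5x) + C₂e^(-3x)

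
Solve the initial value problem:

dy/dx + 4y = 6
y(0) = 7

General solution: y = 3/2 + Ce^(-4x)
Applying y(0) = 7: C = 7 - 3/2 = 11/2
Particular solution: y = 3/2 + (11/2)e^(-4x)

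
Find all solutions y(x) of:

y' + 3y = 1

Using integrating factor method:

General solution: y = 1/3 + Ce^(-3x)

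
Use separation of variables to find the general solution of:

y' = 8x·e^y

Separating variables and integrating:
-e^(-y) = 4x² + C

General solution: y = -ln(C - 4x²)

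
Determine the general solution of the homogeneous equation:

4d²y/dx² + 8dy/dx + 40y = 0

Characteristic equation: 4r² + 8r + 40 = 0
Divide by 4: r² + 2r + 10 = 0
Roots: r = -1 ± 3i (complex conjugates)
General solution: y = e^(-x)(C₁cos(3x) + C₂sin(3x))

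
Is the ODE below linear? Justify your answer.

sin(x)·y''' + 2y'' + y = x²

Yes. Linear (y and its derivatives appear to the first power only, no products of y terms)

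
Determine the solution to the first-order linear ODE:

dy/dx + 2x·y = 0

Using integrating factor method:

General solution: y = Ce^(-x^2)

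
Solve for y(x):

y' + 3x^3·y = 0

Using integrating factor method:

General solution: y = Ce^(-3x^4/4)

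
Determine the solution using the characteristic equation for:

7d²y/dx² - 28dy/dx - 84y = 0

Characteristic equation: 7r² - 28r - 84 = 0
Divide by 7: r² - 4r - 12 = 0
Roots: r = 6, -2 (distinct real)
General solution: y = C₁e^(6x) + C₂e^(-2x)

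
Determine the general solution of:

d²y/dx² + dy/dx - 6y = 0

Characteristic equation: r² + r - 6 = 0
Roots: r = 2, -3 (distinct real)
General solution: y = C₁e^(2x) + C₂e^(-3x)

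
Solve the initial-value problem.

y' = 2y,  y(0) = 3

General solution: y = Ce^(2x)
Applying IC y(0) = 3:
Particular solution: y = 3e^(2x)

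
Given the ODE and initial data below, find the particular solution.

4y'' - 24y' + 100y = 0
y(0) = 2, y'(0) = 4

General solution: y = e^(3x)(C₁cos(4x) + C₂sin(4x))
Complex roots r = 3 ± 4i
Applying ICs: C₁ = 2, C₂ = -1/2
Particular solution: y = e^(3x)(2cos(4x) - (1/2)sin(4x))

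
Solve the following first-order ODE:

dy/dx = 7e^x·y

Separating variables and integrating:
ln|y| = 7e^x + C

General solution: y = Ce^(7e^x)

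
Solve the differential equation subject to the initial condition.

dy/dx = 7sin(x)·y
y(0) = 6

General solution: y = Ce^(-7cos(x))
Applying IC y(0) = 6:
Particular solution: y = 6e^(7(1-cos(x)))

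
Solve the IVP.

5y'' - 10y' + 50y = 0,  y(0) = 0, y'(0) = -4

General solution: y = e^x(C₁cos(3x) + C₂sin(3x))
Complex roots r = 1 ± 3i
Applying ICs: C₁ = 0, C₂ = -4/3
Particular solution: y = e^x(-(4/3)sin(3x))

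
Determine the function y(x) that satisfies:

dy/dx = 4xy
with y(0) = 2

General solution: y = Ce^(2x²)
Applying IC y(0) = 2:
Particular solution: y = 2e^(2x²)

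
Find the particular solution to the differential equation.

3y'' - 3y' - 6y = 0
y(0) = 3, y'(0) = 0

General solution: y = C₁e^(2x) + C₂e^(-x)
Applying ICs: C₁ = 1, C₂ = 2
Particular solution: y = e^(2x) + 2e^(-x)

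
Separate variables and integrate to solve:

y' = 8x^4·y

Separating variables and integrating:
ln|y| = 8x^5/5 + C

General solution: y = Ce^(8x^5/5)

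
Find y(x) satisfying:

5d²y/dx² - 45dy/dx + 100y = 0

Characteristic equation: 5r² - 45r + 100 = 0
Divide by 5: r² - 9r + 20 = 0
Roots: r = 5, 4 (distinct real)
General solution: y = C₁e^(5x) + C₂e^(4x)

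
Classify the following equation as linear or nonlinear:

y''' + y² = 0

Nonlinear (y² term)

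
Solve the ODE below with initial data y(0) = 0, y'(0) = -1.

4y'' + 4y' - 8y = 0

General solution: y = C₁e^x + C₂e^(-2x)
Applying ICs: C₁ = -1/3, C₂ = 1/3
Particular solution: y = -(1/3)e^x + (1/3)e^(-2x)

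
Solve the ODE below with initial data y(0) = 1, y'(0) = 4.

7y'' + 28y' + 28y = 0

General solution: y = (C₁ + C₂x)e^(-2x)
Repeated root r = -2
Applying ICs: C₁ = 1, C₂ = 6
Particular solution: y = (1 + 6x)e^(-2x)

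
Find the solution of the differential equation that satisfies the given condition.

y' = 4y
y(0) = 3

General solution: y = Ce^(4x)
Applying IC y(0) = 3:
Particular solution: y = 3e^(4x)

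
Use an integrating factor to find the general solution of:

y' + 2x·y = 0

Using integrating factor method:

General solution: y = Ce^(-x^2)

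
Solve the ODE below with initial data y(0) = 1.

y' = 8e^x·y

General solution: y = Ce^(8e^x)
Applying IC y(0) = 1:
Particular solution: y = e^(8(e^x - 1))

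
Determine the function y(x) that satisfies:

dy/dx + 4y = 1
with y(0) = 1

General solution: y = 1/4 + Ce^(-4x)
Applying y(0) = 1: C = 1 - 1/4 = 3/4
Particular solution: y = 1/4 + (3/4)e^(-4x)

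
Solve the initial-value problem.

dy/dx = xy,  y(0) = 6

General solution: y = Ce^(x²/2)
Applying IC y(0) = 6:
Particular solution: y = 6e^(x²/2)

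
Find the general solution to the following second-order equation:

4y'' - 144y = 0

Characteristic equation: 4r² - 144 = 0
Divide by 4: r² - 36 = 0
Roots: r = 6, -6 (distinct real)
General solution: y = C₁e^(6x) + C₂e^(-6x)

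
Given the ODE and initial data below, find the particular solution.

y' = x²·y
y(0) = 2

General solution: y = Ce^(x³/3)
Applying IC y(0) = 2:
Particular solution: y = 2e^(x³/3)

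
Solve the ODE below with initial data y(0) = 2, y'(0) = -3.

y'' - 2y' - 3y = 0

General solution: y = C₁e^(3x) + C₂e^(-x)
Applying ICs: C₁ = -1/4, C₂ = 9/4
Particular solution: y = -(1/4)e^(3x) + (9/4)e^(-x)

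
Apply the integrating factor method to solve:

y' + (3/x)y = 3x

Using integrating factor method:

General solution: y = (3/5)x^2 + Cx^(-3)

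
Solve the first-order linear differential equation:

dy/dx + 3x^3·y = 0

Using integrating factor method:

General solution: y = Ce^(-3x^4/4)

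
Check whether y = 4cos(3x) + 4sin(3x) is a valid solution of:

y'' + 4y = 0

Verification:
y'' = -36cos(3x) - 36sin(3x)
y'' + 4y ≠ 0 (frequency mismatch: got 9 instead of 4)

No, it is not a solution.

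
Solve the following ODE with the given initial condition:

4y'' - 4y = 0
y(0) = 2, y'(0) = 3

General solution: y = C₁e^x + C₂e^(-x)
Applying ICs: C₁ = 5/2, C₂ = -1/2
Particular solution: y = (5/2)e^x - (1/2)e^(-x)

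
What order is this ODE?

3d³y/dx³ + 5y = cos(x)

The order is 3 (highest derivative is of order 3).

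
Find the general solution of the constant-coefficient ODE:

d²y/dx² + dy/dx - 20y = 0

Characteristic equation: r² + r - 20 = 0
Roots: r = 4, -5 (distinct real)
General solution: y = C₁e^(4x) + C₂e^(-5x)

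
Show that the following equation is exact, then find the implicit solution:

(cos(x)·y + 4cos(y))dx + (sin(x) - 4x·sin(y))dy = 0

Verify exactness: ∂M/∂y = ∂N/∂x ✓
Find F(x,y) such that ∂F/∂x = M, ∂F/∂y = N
Solution: sin(x)·y + 4x·cos(y) = C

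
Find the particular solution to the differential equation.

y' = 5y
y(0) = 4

General solution: y = Ce^(5x)
Applying IC y(0) = 4:
Particular solution: y = 4e^(5x)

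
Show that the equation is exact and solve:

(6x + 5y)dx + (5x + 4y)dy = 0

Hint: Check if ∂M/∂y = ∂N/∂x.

Verify exactness: ∂M/∂y = ∂N/∂x ✓
Find F(x,y) such that ∂F/∂x = M, ∂F/∂y = N
Solution: 3x² + 5xy + 2y² = C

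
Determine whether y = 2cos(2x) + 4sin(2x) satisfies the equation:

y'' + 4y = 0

Verification:
y'' = -8cos(2x) - 16sin(2x)
y'' + 4y = 0 ✓

Yes, it is a solution.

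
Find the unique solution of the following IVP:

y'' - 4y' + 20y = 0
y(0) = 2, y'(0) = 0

General solution: y = e^(2x)(C₁cos(4x) + C₂sin(4x))
Complex roots r = 2 ± 4i
Applying ICs: C₁ = 2, C₂ = -1
Particular solution: y = e^(2x)(2cos(4x) - sin(4x))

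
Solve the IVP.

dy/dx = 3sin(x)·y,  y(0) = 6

General solution: y = Ce^(-3cos(x))
Applying IC y(0) = 6:
Particular solution: y = 6e^(3(1-cos(x)))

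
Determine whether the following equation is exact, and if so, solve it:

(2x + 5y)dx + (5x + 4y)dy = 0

Verify exactness: ∂M/∂y = ∂N/∂x ✓
Find F(x,y) such that ∂F/∂x = M, ∂F/∂y = N
Solution: x² + 5xy + 2y² = C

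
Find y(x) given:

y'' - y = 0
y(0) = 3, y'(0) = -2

General solution: y = C₁e^x + C₂e^(-x)
Applying ICs: C₁ = 1/2, C₂ = 5/2
Particular solution: y = (1/2)e^x + (5/2)e^(-x)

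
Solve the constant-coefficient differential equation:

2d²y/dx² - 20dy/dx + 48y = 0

Characteristic equation: 2r² - 20r + 48 = 0
Divide by 2: r² - 10r + 24 = 0
Roots: r = 4, 6 (distinct real)
General solution: y = C₁e^(4x) + C₂e^(6x)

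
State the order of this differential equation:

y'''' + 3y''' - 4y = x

The order is 4 (highest derivative is of order 4).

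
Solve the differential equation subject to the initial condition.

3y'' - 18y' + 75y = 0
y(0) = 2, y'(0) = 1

General solution: y = e^(3x)(C₁cos(4x) + C₂sin(4x))
Complex roots r = 3 ± 4i
Applying ICs: C₁ = 2, C₂ = -5/4
Particular solution: y = e^(3x)(2cos(4x) - (5/4)sin(4x))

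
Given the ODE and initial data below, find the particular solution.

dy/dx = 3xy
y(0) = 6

General solution: y = Ce^(3x²/2)
Applying IC y(0) = 6:
Particular solution: y = 6e^(3x²/2)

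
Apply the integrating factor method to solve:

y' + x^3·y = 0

Using integrating factor method:

General solution: y = Ce^(-x^4/4)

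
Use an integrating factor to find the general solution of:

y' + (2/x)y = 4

Using integrating factor method:

General solution: y = (4/3)x + Cx^(-2)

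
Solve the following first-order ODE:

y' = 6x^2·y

Separating variables and integrating:
ln|y| = 2x^3 + C

General solution: y = Ce^(2x^3)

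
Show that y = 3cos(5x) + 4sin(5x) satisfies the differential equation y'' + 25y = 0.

Verification:
y'' = -75cos(5x) - 100sin(5x)
y'' + 25y = 0 ✓

Yes, it is a solution.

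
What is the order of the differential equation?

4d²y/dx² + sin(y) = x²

The order is 2 (highest derivative is of order 2).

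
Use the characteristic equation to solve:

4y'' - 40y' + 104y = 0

Characteristic equation: 4r² - 40r + 104 = 0
Divide by 4: r² - 10r + 26 = 0
Roots: r = 5 ± i (complex conjugates)
General solution: y = e^(5x)(C₁cos(x) + C₂sin(x))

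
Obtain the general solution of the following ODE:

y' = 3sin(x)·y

Separating variables and integrating:
ln|y| = -3cos(x) + C

General solution: y = Ce^(-3cos(x))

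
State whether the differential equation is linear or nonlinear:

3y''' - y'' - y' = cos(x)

Linear (y and its derivatives appear to the first power only, no products of y terms)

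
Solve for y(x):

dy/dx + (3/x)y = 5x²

Using integrating factor method:

General solution: y = (5/6)x^3 + Cx^(-3)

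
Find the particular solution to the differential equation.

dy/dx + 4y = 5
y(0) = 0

General solution: y = 5/4 + Ce^(-4x)
Applying y(0) = 0: C = 0 - 5/4 = -5/4
Particular solution: y = 5/4 - (5/4)e^(-4x)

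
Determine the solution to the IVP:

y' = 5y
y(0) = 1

General solution: y = Ce^(5x)
Applying IC y(0) = 1:
Particular solution: y = e^(5x)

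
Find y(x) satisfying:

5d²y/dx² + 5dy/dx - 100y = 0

Characteristic equation: 5r² + 5r - 100 = 0
Divide by 5: r² + r - 20 = 0
Roots: r = 4, -5 (distinct real)
General solution: y = C₁e^(4x) + C₂e^(-5x)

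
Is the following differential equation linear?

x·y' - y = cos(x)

Yes. Linear (y and its derivatives appear to the first power only, no products of y terms)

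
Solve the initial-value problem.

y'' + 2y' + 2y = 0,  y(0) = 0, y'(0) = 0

General solution: y = e^(-x)(C₁cos(x) + C₂sin(x))
Complex roots r = -1 ± i
Applying ICs: C₁ = 0, C₂ = 0
Particular solution: y = 0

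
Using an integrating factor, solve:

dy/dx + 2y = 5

Using integrating factor method:

General solution: y = 5/2 + Ce^(-2x)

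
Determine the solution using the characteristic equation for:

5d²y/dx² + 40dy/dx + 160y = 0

Characteristic equation: 5r² + 40r + 160 = 0
Divide by 5: r² + 8r + 32 = 0
Roots: r = -4 ± 4i (complex conjugates)
General solution: y = e^(-4x)(C₁cos(4x) + C₂sin(4x))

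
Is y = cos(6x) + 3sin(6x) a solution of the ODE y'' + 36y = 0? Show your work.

Verification:
y'' = -36cos(6x) - 108sin(6x)
y'' + 36y = 0 ✓

Yes, it is a solution.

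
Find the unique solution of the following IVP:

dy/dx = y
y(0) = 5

General solution: y = Ce^x
Applying IC y(0) = 5:
Particular solution: y = 5e^x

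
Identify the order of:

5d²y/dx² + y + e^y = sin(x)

The order is 2 (highest derivative is of order 2).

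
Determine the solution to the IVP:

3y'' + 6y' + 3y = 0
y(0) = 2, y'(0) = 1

General solution: y = (C₁ + C₂x)e^(-x)
Repeated root r = -1
Applying ICs: C₁ = 2, C₂ = 3
Particular solution: y = (2 + 3x)e^(-x)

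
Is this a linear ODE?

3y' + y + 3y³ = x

No. Nonlinear (y³ term)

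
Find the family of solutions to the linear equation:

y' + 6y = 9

Using integrating factor method:

General solution: y = 3/2 + Ce^(-6x)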